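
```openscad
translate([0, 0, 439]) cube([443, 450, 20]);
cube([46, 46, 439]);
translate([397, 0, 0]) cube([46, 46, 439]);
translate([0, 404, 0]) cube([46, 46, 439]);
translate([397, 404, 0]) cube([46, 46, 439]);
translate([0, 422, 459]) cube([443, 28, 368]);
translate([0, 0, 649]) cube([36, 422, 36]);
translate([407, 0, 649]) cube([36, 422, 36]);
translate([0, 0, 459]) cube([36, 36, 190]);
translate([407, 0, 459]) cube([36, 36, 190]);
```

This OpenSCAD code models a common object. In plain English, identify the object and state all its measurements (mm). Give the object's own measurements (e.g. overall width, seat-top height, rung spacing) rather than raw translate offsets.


A chair. The seat is a 443×450×20 mm slab with its top at z = 459 mm, on four 46×46 mm corner legs (flush with the seat edges, standing on z = 0). A flat backrest 28 mm thick, 368 mm tall, spans the full seat width and rises from the seat top along its +y edge, rear face flush with the rear of the seat. Two armrests of 36×36 mm section run along each side from the seat's front edge to the front of the backrest, top faces 226 mm above the seat top and outer faces flush with the seat's x-edges; a 36×36 mm post under the front of each armrest stands on the seat at the front corner.


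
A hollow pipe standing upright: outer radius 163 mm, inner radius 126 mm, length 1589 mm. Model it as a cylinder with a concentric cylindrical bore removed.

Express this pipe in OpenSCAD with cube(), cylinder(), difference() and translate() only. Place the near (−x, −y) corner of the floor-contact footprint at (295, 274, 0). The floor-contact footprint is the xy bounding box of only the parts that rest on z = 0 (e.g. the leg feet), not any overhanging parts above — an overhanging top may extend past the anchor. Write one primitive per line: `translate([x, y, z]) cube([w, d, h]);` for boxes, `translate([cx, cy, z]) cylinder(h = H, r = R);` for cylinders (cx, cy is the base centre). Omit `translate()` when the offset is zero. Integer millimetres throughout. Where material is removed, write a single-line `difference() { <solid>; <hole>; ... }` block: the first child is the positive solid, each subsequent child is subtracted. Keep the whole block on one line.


difference() { translate([458, 437, 0]) cylinder(h = 1589, r = 163); translate([458, 437, 0]) cylinder(h = 1589, r = 126); }


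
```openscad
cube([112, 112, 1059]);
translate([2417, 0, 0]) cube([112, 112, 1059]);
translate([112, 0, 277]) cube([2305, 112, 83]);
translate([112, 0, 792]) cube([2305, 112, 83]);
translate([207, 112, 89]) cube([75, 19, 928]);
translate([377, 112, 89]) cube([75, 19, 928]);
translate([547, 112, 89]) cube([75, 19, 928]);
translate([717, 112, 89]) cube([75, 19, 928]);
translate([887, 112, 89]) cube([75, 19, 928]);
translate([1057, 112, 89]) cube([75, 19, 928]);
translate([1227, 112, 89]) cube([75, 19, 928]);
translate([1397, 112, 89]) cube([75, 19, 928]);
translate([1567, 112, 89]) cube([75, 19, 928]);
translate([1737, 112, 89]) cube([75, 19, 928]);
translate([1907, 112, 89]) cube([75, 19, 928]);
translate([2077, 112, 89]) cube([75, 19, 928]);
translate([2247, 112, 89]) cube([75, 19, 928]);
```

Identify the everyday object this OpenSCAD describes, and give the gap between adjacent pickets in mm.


A fence section. The picket gap is 95 mm.

Two posts, two rails, 13 pickets — a fence section. Span 2305 mm holds 13 pickets of 75 mm with 14 equal gaps: ⌊(2305 − 13·75) / 14⌋ = 95 mm.


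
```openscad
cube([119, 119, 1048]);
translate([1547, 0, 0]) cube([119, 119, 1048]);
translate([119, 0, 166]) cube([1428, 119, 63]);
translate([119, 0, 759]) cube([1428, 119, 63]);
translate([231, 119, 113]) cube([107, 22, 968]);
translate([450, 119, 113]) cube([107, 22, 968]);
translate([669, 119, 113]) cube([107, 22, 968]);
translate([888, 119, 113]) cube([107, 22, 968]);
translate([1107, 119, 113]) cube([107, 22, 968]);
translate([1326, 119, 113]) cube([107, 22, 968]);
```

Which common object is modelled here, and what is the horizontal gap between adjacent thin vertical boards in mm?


A fence section. The picket gap is 112 mm.

Two posts, two rails, 6 pickets — a fence section. Span 1428 mm holds 6 pickets of 107 mm with 7 equal gaps: ⌊(1428 − 6·107) / 7⌋ = 112 mm.


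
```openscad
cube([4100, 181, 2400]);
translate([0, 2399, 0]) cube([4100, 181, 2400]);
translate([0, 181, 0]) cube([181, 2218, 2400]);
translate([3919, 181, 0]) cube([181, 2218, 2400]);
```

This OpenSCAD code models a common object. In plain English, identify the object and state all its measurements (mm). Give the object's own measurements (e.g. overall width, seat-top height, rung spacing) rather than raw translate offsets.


The wall frame of a small rectangular building: four walls, each 2400 mm tall and 181 mm thick, enclosing a footprint 4100 mm (x) by 2580 mm (y) outside-to-outside, with no floor or roof. The front and back walls (the −y and +y sides) span the full width; the two side walls fit between them.


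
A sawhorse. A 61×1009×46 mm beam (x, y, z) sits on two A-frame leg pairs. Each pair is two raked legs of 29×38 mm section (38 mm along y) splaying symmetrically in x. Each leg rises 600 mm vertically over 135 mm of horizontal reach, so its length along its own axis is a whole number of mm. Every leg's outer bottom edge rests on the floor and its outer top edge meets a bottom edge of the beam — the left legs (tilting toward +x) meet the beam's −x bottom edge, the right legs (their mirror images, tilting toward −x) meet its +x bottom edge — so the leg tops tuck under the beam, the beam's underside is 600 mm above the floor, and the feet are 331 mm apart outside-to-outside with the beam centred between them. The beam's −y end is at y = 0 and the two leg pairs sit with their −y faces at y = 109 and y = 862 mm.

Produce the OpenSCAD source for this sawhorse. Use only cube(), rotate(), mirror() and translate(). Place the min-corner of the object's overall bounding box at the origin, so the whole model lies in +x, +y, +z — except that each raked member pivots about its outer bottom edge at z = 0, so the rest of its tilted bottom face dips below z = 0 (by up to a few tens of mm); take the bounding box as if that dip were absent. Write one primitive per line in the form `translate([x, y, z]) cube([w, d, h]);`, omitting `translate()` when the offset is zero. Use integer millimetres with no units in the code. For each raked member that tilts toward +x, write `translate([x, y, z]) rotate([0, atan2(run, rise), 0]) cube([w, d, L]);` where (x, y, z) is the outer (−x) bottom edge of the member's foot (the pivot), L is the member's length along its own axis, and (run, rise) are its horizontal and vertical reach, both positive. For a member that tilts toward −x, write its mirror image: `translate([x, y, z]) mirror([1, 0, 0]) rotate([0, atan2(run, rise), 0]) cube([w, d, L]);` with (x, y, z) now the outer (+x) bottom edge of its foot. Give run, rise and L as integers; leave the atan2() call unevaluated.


translate([135, 0, 600]) cube([61, 1009, 46]);
translate([0, 109, 0]) rotate([0, atan2(135, 600), 0]) cube([29, 38, 615]);
translate([331, 109, 0]) mirror([1, 0, 0]) rotate([0, atan2(135, 600), 0]) cube([29, 38, 615]);
translate([0, 862, 0]) rotate([0, atan2(135, 600), 0]) cube([29, 38, 615]);
translate([331, 862, 0]) mirror([1, 0, 0]) rotate([0, atan2(135, 600), 0]) cube([29, 38, 615]);


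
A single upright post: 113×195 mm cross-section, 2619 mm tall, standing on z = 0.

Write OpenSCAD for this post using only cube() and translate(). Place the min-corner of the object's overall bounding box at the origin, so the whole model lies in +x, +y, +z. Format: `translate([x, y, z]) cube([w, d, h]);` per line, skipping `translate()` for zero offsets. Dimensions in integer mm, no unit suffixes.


cube([113, 195, 2619]);


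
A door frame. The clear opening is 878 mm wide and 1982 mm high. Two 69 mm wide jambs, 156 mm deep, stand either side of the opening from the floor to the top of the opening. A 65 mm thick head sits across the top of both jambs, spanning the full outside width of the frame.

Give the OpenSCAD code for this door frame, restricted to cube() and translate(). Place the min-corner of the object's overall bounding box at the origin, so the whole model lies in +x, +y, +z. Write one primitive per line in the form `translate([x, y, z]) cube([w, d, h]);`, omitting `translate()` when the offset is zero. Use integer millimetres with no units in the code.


cube([69, 156, 1982]);
translate([947, 0, 0]) cube([69, 156, 1982]);
translate([0, 0, 1982]) cube([1016, 156, 65]);


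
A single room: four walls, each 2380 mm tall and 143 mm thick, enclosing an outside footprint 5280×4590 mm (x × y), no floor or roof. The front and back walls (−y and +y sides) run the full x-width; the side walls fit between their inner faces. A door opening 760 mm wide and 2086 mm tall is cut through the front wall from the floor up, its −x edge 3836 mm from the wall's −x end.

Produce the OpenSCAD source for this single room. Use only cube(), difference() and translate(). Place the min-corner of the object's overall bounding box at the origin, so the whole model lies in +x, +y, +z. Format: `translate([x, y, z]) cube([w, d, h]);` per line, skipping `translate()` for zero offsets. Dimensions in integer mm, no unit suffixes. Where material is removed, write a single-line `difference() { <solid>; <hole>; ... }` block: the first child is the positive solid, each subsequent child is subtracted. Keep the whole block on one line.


difference() { cube([5280, 143, 2380]); translate([3836, 0, 0]) cube([760, 143, 2086]); }
translate([0, 4447, 0]) cube([5280, 143, 2380]);
translate([0, 143, 0]) cube([143, 4304, 2380]);
translate([5137, 143, 0]) cube([143, 4304, 2380]);


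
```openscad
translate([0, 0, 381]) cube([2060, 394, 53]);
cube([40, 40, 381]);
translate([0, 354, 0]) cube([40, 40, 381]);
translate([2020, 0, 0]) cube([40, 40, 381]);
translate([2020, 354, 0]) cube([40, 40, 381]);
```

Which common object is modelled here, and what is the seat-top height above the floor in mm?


A bench. The seat-top height is 434 mm.

A long slab on four corner posts — a bench. The slab sits at z = 381 with thickness 53, so the top is 381 + 53 = 434 mm.


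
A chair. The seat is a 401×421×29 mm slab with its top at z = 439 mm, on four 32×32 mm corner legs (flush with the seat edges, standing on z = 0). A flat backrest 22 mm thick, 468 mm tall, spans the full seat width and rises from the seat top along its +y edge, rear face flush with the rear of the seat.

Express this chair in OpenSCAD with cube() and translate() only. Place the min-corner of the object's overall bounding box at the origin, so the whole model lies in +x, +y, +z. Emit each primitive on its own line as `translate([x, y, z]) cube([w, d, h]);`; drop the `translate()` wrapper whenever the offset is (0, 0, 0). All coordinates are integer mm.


translate([0, 0, 410]) cube([401, 421, 29]);
cube([32, 32, 410]);
translate([369, 0, 0]) cube([32, 32, 410]);
translate([0, 389, 0]) cube([32, 32, 410]);
translate([369, 389, 0]) cube([32, 32, 410]);
translate([0, 399, 439]) cube([401, 22, 468]);


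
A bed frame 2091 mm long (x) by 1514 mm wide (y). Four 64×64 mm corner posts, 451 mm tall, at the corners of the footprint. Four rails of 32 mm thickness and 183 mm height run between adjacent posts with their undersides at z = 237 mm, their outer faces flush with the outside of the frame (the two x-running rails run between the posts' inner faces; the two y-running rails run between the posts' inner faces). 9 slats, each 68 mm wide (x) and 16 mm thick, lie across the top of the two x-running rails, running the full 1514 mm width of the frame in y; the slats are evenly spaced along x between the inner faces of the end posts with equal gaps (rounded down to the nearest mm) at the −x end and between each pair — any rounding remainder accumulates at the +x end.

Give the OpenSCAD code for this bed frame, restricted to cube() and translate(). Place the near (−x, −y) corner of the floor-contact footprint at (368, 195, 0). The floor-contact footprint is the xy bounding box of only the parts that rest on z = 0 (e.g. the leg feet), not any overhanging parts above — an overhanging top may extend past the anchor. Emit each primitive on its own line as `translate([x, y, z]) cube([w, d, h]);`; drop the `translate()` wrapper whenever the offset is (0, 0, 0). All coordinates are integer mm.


translate([368, 195, 0]) cube([64, 64, 451]);
translate([368, 1645, 0]) cube([64, 64, 451]);
translate([2395, 195, 0]) cube([64, 64, 451]);
translate([2395, 1645, 0]) cube([64, 64, 451]);
translate([432, 195, 237]) cube([1963, 32, 183]);
translate([432, 1677, 237]) cube([1963, 32, 183]);
translate([368, 259, 237]) cube([32, 1386, 183]);
translate([2427, 259, 237]) cube([32, 1386, 183]);
translate([567, 195, 420]) cube([68, 1514, 16]);
translate([770, 195, 420]) cube([68, 1514, 16]);
translate([973, 195, 420]) cube([68, 1514, 16]);
translate([1176, 195, 420]) cube([68, 1514, 16]);
translate([1379, 195, 420]) cube([68, 1514, 16]);
translate([1582, 195, 420]) cube([68, 1514, 16]);
translate([1785, 195, 420]) cube([68, 1514, 16]);
translate([1988, 195, 420]) cube([68, 1514, 16]);
translate([2191, 195, 420]) cube([68, 1514, 16]);


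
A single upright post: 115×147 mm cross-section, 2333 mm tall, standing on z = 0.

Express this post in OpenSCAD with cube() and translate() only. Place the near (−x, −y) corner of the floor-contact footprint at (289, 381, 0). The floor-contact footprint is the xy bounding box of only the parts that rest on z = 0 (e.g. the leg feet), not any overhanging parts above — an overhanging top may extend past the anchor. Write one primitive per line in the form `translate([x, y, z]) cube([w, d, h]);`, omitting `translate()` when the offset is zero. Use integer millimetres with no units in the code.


translate([289, 381, 0]) cube([115, 147, 2333]);


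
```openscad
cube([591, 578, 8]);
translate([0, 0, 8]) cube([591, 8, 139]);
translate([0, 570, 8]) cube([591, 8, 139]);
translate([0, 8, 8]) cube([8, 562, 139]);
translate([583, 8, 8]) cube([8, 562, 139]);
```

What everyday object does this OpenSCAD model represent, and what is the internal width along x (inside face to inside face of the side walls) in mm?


An open box. The internal width is 575 mm.

A 591×578 base slab with four walls standing on it — an open box. The base is 591 mm wide and the walls are 8 mm thick, so the internal width is 591 − 2 × 8 = 575 mm.


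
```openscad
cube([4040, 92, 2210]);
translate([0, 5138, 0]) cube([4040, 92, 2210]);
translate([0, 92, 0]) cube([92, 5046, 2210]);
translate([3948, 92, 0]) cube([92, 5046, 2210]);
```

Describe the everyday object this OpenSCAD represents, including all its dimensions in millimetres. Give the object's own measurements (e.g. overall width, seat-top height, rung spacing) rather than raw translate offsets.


The wall frame of a small rectangular building: four walls, each 2210 mm tall and 92 mm thick, enclosing a footprint 4040 mm (x) by 5230 mm (y) outside-to-outside, with no floor or roof. The front and back walls (the −y and +y sides) span the full width; the two side walls fit between them.


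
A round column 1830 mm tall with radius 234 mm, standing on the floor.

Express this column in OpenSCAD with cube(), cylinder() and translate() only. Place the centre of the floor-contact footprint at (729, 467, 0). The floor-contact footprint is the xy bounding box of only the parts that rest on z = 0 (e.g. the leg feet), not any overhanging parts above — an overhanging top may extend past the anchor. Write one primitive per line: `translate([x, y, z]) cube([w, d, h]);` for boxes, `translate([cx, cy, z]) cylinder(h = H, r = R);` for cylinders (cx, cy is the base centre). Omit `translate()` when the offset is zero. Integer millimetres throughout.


translate([729, 467, 0]) cylinder(h = 1830, r = 234);


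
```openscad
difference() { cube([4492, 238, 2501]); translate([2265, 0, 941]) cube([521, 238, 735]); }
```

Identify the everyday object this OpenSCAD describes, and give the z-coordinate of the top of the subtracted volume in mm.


A wall with a window opening. The window head height is 1676 mm.

A wall with a rectangular opening subtracted — a window. Sill at z = 941, opening 735 mm tall, so the head is at 941 + 735 = 1676 mm.


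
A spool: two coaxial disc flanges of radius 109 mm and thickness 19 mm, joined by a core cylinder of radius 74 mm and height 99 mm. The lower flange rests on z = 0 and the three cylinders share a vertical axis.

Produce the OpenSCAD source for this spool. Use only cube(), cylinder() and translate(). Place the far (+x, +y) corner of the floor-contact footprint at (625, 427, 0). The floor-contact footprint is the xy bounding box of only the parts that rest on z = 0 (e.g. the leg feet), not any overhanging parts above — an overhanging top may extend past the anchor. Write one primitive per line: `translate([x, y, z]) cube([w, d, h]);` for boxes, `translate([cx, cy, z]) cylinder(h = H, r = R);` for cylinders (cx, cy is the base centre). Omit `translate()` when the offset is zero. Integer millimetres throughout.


translate([516, 318, 0]) cylinder(h = 19, r = 109);
translate([516, 318, 19]) cylinder(h = 99, r = 74);
translate([516, 318, 118]) cylinder(h = 19, r = 109);


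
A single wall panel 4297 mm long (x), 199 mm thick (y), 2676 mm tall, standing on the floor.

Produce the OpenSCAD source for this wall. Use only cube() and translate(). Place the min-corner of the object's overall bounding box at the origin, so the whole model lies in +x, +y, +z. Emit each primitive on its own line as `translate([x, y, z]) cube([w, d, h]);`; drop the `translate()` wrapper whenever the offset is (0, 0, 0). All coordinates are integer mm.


cube([4297, 199, 2676]);


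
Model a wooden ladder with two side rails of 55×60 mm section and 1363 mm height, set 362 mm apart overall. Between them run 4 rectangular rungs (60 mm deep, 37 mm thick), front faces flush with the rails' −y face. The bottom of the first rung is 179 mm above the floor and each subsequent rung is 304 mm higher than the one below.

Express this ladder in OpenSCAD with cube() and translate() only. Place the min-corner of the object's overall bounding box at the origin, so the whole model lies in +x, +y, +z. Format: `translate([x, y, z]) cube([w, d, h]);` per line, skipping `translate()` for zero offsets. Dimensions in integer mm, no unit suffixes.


cube([55, 60, 1363]);
translate([307, 0, 0]) cube([55, 60, 1363]);
translate([55, 0, 179]) cube([252, 60, 37]);
translate([55, 0, 483]) cube([252, 60, 37]);
translate([55, 0, 787]) cube([252, 60, 37]);
translate([55, 0, 1091]) cube([252, 60, 37]);


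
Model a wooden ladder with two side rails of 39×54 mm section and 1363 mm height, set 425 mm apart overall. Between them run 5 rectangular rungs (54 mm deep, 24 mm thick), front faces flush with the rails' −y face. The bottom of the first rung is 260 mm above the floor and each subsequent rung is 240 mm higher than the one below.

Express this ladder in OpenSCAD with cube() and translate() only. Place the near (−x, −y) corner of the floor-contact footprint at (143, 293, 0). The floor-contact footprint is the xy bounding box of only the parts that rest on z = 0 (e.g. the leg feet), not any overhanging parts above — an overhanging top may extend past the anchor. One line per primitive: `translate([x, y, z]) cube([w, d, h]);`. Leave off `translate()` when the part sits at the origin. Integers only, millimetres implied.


translate([143, 293, 0]) cube([39, 54, 1363]);
translate([529, 293, 0]) cube([39, 54, 1363]);
translate([182, 293, 260]) cube([347, 54, 24]);
translate([182, 293, 500]) cube([347, 54, 24]);
translate([182, 293, 740]) cube([347, 54, 24]);
translate([182, 293, 980]) cube([347, 54, 24]);
translate([182, 293, 1220]) cube([347, 54, 24]);


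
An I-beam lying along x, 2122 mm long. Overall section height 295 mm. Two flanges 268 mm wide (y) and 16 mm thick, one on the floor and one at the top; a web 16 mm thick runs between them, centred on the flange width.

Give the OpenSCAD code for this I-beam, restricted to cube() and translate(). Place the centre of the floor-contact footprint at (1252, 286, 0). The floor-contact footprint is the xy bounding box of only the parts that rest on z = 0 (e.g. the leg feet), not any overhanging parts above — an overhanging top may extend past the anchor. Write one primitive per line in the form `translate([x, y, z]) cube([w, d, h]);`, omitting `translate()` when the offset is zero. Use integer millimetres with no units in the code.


translate([191, 152, 0]) cube([2122, 268, 16]);
translate([191, 278, 16]) cube([2122, 16, 263]);
translate([191, 152, 279]) cube([2122, 268, 16]);


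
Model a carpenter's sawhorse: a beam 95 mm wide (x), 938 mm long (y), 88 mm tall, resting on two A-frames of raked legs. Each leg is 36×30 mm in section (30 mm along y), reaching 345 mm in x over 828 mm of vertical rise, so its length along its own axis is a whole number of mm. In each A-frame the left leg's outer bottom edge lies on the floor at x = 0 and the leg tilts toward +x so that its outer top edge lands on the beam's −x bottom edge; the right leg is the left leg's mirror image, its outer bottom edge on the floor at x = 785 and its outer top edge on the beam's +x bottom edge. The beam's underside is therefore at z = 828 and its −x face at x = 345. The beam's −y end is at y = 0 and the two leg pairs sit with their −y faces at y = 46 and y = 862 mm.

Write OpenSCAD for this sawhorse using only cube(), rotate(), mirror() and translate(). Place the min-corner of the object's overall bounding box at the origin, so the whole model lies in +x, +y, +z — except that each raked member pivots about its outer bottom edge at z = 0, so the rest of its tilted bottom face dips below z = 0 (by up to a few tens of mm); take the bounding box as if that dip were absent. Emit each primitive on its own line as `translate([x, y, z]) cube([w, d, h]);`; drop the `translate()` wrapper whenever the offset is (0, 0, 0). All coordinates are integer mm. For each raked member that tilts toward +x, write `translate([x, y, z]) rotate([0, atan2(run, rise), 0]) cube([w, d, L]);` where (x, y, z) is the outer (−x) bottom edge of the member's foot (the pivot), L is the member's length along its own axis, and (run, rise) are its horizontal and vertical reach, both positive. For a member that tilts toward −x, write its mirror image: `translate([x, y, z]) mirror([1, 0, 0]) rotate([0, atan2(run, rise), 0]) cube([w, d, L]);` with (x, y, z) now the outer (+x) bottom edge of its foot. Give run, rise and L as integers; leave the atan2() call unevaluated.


// leg length = √(345² + 828²) = 897
// right-leg outer foot x = 2·345 + 95 = 785
// beam min-corner = (345, 0, 828)
translate([345, 0, 828]) cube([95, 938, 88]);
translate([0, 46, 0]) rotate([0, atan2(345, 828), 0]) cube([36, 30, 897]);
translate([785, 46, 0]) mirror([1, 0, 0]) rotate([0, atan2(345, 828), 0]) cube([36, 30, 897]);
translate([0, 862, 0]) rotate([0, atan2(345, 828), 0]) cube([36, 30, 897]);
translate([785, 862, 0]) mirror([1, 0, 0]) rotate([0, atan2(345, 828), 0]) cube([36, 30, 897]);


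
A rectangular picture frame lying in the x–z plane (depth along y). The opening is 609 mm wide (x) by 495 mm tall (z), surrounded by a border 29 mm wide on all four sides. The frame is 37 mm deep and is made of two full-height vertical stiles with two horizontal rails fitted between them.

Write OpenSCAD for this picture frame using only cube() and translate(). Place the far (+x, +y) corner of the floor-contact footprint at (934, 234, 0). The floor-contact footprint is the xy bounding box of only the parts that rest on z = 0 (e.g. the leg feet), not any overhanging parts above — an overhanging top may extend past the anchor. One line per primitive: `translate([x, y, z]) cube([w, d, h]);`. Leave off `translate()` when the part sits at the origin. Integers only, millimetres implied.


translate([267, 197, 0]) cube([29, 37, 553]);
translate([905, 197, 0]) cube([29, 37, 553]);
translate([296, 197, 0]) cube([609, 37, 29]);
translate([296, 197, 524]) cube([609, 37, 29]);


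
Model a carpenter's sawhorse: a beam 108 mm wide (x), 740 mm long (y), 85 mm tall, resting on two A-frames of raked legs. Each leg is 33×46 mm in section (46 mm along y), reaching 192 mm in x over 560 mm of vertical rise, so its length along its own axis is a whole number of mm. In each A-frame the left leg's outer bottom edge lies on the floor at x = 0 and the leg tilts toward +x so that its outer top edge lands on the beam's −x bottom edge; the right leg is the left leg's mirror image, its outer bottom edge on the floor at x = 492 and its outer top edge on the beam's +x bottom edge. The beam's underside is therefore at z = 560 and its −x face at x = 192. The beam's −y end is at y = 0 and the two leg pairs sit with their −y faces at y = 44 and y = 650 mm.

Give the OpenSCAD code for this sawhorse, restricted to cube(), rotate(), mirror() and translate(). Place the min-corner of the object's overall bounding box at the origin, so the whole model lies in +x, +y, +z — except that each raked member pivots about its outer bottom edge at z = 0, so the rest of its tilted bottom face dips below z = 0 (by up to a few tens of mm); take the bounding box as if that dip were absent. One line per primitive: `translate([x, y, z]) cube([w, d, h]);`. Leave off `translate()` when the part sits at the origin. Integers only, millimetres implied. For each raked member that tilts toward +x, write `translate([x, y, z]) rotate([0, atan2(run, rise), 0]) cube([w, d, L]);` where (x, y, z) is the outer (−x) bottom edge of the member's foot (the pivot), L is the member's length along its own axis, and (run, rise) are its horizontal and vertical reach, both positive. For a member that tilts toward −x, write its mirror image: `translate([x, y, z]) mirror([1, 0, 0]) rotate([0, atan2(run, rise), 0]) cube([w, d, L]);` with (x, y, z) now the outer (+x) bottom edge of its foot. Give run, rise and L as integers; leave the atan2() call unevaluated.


translate([192, 0, 560]) cube([108, 740, 85]);
translate([0, 44, 0]) rotate([0, atan2(192, 560), 0]) cube([33, 46, 592]);
translate([492, 44, 0]) mirror([1, 0, 0]) rotate([0, atan2(192, 560), 0]) cube([33, 46, 592]);
translate([0, 650, 0]) rotate([0, atan2(192, 560), 0]) cube([33, 46, 592]);
translate([492, 650, 0]) mirror([1, 0, 0]) rotate([0, atan2(192, 560), 0]) cube([33, 46, 592]);


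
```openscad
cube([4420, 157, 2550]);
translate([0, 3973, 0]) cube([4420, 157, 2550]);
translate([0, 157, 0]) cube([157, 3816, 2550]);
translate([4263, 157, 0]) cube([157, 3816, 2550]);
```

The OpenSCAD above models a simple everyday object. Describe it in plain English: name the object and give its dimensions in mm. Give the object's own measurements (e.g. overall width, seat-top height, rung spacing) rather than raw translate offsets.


The wall frame of a small rectangular building: four walls, each 2550 mm tall and 157 mm thick, enclosing a footprint 4420 mm (x) by 4130 mm (y) outside-to-outside, with no floor or roof. The front and back walls (the −y and +y sides) span the full width; the two side walls fit between them.


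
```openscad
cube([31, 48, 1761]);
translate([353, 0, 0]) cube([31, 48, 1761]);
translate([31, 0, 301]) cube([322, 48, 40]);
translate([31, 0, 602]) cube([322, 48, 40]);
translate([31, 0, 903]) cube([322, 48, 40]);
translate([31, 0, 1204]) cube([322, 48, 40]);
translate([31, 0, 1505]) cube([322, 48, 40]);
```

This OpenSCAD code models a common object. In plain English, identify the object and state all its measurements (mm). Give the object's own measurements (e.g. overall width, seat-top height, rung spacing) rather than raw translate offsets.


A straight ladder. Two 31×48 mm vertical rails, 1761 mm tall, stand 384 mm apart (outside-to-outside) with their front faces coplanar on the −y side. 5 rungs, each 48 mm deep and 40 mm tall, span between the inner faces of the rails, front faces flush with the rails. The lowest rung's underside is at z = 301 mm and rungs are spaced 301 mm apart (underside to underside).


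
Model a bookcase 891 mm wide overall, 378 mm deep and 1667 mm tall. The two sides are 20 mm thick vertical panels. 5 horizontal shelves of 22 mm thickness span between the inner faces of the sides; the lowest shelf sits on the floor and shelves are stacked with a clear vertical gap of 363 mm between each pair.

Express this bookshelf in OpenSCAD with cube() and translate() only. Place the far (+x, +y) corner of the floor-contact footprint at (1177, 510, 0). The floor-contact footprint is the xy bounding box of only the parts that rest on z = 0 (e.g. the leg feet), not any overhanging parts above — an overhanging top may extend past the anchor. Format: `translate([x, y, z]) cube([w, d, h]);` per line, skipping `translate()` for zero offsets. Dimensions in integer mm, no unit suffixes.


translate([286, 132, 0]) cube([20, 378, 1667]);
translate([1157, 132, 0]) cube([20, 378, 1667]);
translate([306, 132, 0]) cube([851, 378, 22]);
translate([306, 132, 385]) cube([851, 378, 22]);
translate([306, 132, 770]) cube([851, 378, 22]);
translate([306, 132, 1155]) cube([851, 378, 22]);
translate([306, 132, 1540]) cube([851, 378, 22]);


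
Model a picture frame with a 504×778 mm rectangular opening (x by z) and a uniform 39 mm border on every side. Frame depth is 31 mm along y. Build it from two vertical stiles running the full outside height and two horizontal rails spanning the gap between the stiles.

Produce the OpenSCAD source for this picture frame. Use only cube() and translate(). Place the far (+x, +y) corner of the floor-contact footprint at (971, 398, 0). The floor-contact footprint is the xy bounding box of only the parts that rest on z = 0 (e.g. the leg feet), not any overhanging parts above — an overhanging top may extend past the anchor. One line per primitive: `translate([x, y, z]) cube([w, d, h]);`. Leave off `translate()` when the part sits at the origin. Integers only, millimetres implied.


translate([389, 367, 0]) cube([39, 31, 856]);
translate([932, 367, 0]) cube([39, 31, 856]);
translate([428, 367, 0]) cube([504, 31, 39]);
translate([428, 367, 817]) cube([504, 31, 39]);


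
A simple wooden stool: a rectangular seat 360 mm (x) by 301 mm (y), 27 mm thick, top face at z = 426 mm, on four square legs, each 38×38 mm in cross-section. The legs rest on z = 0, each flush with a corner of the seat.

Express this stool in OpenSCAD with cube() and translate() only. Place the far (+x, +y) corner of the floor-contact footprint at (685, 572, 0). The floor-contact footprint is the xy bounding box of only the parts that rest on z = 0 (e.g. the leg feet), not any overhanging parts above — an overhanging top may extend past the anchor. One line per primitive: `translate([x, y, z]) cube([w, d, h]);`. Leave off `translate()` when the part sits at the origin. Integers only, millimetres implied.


translate([325, 271, 399]) cube([360, 301, 27]);
translate([325, 271, 0]) cube([38, 38, 399]);
translate([647, 271, 0]) cube([38, 38, 399]);
translate([325, 534, 0]) cube([38, 38, 399]);
translate([647, 534, 0]) cube([38, 38, 399]);


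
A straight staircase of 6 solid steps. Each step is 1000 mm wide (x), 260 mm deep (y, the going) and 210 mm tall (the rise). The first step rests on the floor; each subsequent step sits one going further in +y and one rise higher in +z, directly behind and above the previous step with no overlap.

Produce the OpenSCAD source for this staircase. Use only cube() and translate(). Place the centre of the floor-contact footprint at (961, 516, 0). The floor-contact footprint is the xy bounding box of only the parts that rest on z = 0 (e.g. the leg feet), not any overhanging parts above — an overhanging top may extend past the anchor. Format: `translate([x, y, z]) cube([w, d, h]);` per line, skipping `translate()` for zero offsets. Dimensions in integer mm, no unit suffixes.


translate([461, 386, 0]) cube([1000, 260, 210]);
translate([461, 646, 210]) cube([1000, 260, 210]);
translate([461, 906, 420]) cube([1000, 260, 210]);
translate([461, 1166, 630]) cube([1000, 260, 210]);
translate([461, 1426, 840]) cube([1000, 260, 210]);
translate([461, 1686, 1050]) cube([1000, 260, 210]);


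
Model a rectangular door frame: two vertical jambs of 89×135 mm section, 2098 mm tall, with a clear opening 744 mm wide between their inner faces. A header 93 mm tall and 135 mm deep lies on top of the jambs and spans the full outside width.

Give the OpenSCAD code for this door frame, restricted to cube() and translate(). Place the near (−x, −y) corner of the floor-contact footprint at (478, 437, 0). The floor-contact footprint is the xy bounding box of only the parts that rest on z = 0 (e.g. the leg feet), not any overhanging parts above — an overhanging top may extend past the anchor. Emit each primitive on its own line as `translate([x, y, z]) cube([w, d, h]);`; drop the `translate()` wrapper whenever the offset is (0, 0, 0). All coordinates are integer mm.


translate([478, 437, 0]) cube([89, 135, 2098]);
translate([1311, 437, 0]) cube([89, 135, 2098]);
translate([478, 437, 2098]) cube([922, 135, 93]);


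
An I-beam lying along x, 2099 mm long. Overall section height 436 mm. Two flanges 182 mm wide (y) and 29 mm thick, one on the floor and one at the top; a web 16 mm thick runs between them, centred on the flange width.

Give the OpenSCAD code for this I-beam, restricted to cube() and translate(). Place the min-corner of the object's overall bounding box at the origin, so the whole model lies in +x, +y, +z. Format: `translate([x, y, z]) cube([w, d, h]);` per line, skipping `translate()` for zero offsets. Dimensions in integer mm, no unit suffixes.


cube([2099, 182, 29]);
translate([0, 83, 29]) cube([2099, 16, 378]);
translate([0, 0, 407]) cube([2099, 182, 29]);


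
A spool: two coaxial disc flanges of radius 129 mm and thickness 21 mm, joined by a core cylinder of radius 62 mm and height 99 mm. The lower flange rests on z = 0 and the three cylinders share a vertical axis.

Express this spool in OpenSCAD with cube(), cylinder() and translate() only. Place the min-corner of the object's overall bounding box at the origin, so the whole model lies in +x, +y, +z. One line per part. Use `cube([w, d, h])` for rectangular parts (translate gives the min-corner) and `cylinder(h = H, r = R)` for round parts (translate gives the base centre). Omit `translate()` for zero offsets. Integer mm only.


translate([129, 129, 0]) cylinder(h = 21, r = 129);
translate([129, 129, 21]) cylinder(h = 99, r = 62);
translate([129, 129, 120]) cylinder(h = 21, r = 129);


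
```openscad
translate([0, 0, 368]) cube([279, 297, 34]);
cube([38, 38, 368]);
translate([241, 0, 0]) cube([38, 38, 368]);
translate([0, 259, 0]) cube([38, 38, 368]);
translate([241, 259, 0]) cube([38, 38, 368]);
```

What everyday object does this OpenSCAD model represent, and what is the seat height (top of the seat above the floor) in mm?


A stool. The seat height is 402 mm.

A 279×297×34 slab at z = 368 on four corner posts — a stool. The seat top is 368 + 34 = 402 mm.


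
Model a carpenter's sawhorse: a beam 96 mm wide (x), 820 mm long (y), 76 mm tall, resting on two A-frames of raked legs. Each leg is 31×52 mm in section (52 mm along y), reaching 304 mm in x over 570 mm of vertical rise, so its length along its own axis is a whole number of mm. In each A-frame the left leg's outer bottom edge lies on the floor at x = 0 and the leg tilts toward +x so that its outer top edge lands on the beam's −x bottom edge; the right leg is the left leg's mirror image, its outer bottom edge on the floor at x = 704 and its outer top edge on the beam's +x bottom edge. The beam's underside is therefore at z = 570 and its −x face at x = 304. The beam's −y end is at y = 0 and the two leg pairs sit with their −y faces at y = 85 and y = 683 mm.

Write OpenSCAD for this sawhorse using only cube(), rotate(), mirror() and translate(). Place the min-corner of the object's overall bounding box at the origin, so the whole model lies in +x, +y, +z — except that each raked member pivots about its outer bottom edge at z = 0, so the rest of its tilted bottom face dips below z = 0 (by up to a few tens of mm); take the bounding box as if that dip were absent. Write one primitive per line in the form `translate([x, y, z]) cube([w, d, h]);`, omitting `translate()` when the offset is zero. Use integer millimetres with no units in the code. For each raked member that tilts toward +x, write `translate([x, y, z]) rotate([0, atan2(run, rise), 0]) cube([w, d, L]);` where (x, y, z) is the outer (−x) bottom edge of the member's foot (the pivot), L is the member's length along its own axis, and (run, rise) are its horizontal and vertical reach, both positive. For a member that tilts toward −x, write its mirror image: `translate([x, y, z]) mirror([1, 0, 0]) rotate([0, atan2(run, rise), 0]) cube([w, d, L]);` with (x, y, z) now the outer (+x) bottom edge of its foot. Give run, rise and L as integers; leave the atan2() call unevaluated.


// leg length = √(304² + 570²) = 646
// right-leg outer foot x = 2·304 + 96 = 704
// beam min-corner = (304, 0, 570)
translate([304, 0, 570]) cube([96, 820, 76]);
translate([0, 85, 0]) rotate([0, atan2(304, 570), 0]) cube([31, 52, 646]);
translate([704, 85, 0]) mirror([1, 0, 0]) rotate([0, atan2(304, 570), 0]) cube([31, 52, 646]);
translate([0, 683, 0]) rotate([0, atan2(304, 570), 0]) cube([31, 52, 646]);
translate([704, 683, 0]) mirror([1, 0, 0]) rotate([0, atan2(304, 570), 0]) cube([31, 52, 646]);


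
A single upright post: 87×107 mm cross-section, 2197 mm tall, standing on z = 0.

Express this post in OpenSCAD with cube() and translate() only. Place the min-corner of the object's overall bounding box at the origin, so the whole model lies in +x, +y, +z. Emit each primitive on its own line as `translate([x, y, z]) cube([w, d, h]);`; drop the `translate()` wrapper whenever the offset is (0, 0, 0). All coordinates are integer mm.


cube([87, 107, 2197]);


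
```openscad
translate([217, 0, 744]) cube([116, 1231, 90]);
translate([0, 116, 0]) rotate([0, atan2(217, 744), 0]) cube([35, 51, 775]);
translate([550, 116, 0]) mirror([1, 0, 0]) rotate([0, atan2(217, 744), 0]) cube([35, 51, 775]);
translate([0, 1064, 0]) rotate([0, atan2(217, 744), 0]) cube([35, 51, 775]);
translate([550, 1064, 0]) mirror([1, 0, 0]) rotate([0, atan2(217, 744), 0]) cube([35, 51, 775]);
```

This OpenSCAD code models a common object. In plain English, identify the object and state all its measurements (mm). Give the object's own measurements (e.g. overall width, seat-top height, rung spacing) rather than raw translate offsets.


A sawhorse. A 116×1231×90 mm beam (x, y, z) sits on two A-frame leg pairs. Each pair is two raked legs of 35×51 mm section (51 mm along y) splaying symmetrically in x. Each leg rises 744 mm vertically over 217 mm of horizontal reach and is 775 mm long along its own axis. Every leg's outer bottom edge rests on the floor and its outer top edge meets a bottom edge of the beam — the left legs (tilting toward +x) meet the beam's −x bottom edge, the right legs (their mirror images, tilting toward −x) meet its +x bottom edge — so the leg tops tuck under the beam, the beam's underside is 744 mm above the floor, and the feet are 550 mm apart outside-to-outside with the beam centred between them. The two leg pairs are set in 116 mm from either end of the beam.


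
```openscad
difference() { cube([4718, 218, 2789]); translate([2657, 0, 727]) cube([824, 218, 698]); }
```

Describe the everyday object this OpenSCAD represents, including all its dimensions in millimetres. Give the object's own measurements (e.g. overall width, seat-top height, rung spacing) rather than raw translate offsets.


A wall 4718 mm long (x), 218 mm thick (y), 2789 mm tall, with a rectangular window opening cut through it. The opening is 824 mm wide and 698 mm tall; its sill is at z = 727 mm and its near (−x) edge is 2657 mm from the wall's −x end. The opening passes through the full wall thickness.
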